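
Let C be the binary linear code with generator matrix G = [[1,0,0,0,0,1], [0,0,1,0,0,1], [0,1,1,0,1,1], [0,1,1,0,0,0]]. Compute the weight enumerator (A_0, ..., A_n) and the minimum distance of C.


Weight distribution: A_0 = 1, A_2 = 10, A_4 = 5. Minimum distance d = 2.

Enumerate all 2^4 = 16 messages m ∈ F_2^4.
For each, compute codeword c = mG in F_2^6, then tally its weight.
  m = 0000 → c = 000000, weight = 0.
  m = 1000 → c = 100001, weight = 2.
  m = 0100 → c = 001001, weight = 2.
  m = 1100 → c = 101000, weight = 2.
  m = 0010 → c = 011011, weight = 4.
  m = 1010 → c = 111010, weight = 4.
  m = 0110 → c = 010010, weight = 2.
  m = 1110 → c = 110011, weight = 4.
  m = 0001 → c = 011000, weight = 2.
  m = 1001 → c = 111001, weight = 4.
  m = 0101 → c = 010001, weight = 2.
  m = 1101 → c = 110000, weight = 2.
  m = 0011 → c = 000011, weight = 2.
  m = 1011 → c = 100010, weight = 2.
  m = 0111 → c = 001010, weight = 2.
  m = 1111 → c = 101011, weight = 4.
Tally weights:
  weight 0: 1 codewords.
  weight 2: 10 codewords.
  weight 4: 5 codewords.
Minimum distance d = smallest w > 0 with A_w > 0 = 2.
Sanity: Σ A_w = 16 = 2^4 = 16 ✓.


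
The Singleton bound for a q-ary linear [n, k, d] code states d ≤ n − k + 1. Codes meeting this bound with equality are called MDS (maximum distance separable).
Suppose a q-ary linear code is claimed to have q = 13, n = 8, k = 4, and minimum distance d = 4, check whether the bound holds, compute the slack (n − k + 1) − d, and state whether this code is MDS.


Singleton RHS = n − k + 1 = 5, slack = 1, bound satisfied, not MDS.

Singleton bound: d ≤ n − k + 1.
Here n = 8, k = 4, so n − k + 1 = 5.
Given d = 4, check d ≤ 5: YES.
Slack = (n − k + 1) − d = 1.
The code is NOT MDS (slack = 1 > 0).
Description: the claimed parameters are [8, 4, 4]_13; such a code would be non-MDS.


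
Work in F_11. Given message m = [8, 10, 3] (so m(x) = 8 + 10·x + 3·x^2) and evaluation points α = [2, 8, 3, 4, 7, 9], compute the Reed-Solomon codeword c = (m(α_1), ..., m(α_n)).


c = [7, 5, 10, 8, 5, 0]

Message polynomial: m(x) = 8 + 10·x + 3·x^2 (mod 11).
For each evaluation point α_i, compute m(α_i) mod 11:
  α_1 = 2: Horner steps 3 → 5 → 7, so m(2) = 7.
  α_2 = 8: Horner steps 3 → 1 → 5, so m(8) = 5.
  α_3 = 3: Horner steps 3 → 8 → 10, so m(3) = 10.
  α_4 = 4: Horner steps 3 → 0 → 8, so m(4) = 8.
  α_5 = 7: Horner steps 3 → 9 → 5, so m(7) = 5.
  α_6 = 9: Horner steps 3 → 4 → 0, so m(9) = 0.
Codeword c = [7, 5, 10, 8, 5, 0] ∈ F_11^6.


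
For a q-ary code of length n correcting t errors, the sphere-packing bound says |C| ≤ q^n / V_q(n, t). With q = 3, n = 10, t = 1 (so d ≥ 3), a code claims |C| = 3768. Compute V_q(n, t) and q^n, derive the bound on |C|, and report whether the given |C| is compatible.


V_q(n, t) = 21, q^n = 59049, Hamming bound = 2811, |C| = 3768 > bound (violated).

Step 1: Compute V_q(n, t) = Σ_{j=0}^1 C(n, j) (q−1)^j.
  j = 0: C(10,0)·(2)^0 = 1·1 = 1.
  j = 1: C(10,1)·(2)^1 = 10·2 = 20.
  V_q(n, t) = 1 + 20 = 21.
Step 2: q^n = 3^10 = 59049.
Step 3: Hamming bound ⌊q^n / V_q(n,t)⌋ = ⌊59049/21⌋ = 2811.
Step 4: Compare |C| = 3768 to 2811: violated.
The claimed |C| lies above the Hamming bound, so no 3-ary code of length 10 with d ≥ 3 can have 3768 codewords.


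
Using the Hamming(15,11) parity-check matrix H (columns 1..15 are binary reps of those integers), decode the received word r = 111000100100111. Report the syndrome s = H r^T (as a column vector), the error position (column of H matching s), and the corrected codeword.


s = (0, 0, 0, 1)^T, error position = 1, corrected codeword c = 011000100100111

Compute s = H r^T mod 2 one row at a time:
  s_1 = 0 + 0 + 1 + 0 + 0 + 1 + 1 + 1 = 4 ≡ 0 (mod 2).
  s_2 = 0 + 0 + 0 + 1 + 0 + 1 + 1 + 1 = 4 ≡ 0 (mod 2).
  s_3 = 1 + 1 + 0 + 1 + 1 + 0 + 1 + 1 = 6 ≡ 0 (mod 2).
  s_4 = 1 + 1 + 0 + 1 + 0 + 0 + 1 + 1 = 5 ≡ 1 (mod 2).
s = (0, 0, 0, 1)^T — this equals column 1 of H (binary 0001), so error is at position 1.
Correct: flip bit 1 of r = 111000100100111 to get c = 011000100100111.


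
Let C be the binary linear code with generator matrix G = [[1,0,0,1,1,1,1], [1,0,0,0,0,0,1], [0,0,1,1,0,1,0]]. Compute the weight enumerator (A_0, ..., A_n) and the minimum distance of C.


Weight distribution: A_0 = 1, A_2 = 2, A_3 = 2, A_4 = 1, A_5 = 2. Minimum distance d = 2.

Enumerate all 2^3 = 8 messages m ∈ F_2^3.
For each, compute codeword c = mG in F_2^7, then tally its weight.
  m = 000 → c = 0000000, weight = 0.
  m = 100 → c = 1001111, weight = 5.
  m = 010 → c = 1000001, weight = 2.
  m = 110 → c = 0001110, weight = 3.
  m = 001 → c = 0011010, weight = 3.
  m = 101 → c = 1010101, weight = 4.
  m = 011 → c = 1011011, weight = 5.
  m = 111 → c = 0010100, weight = 2.
Tally weights:
  weight 0: 1 codewords.
  weight 2: 2 codewords.
  weight 3: 2 codewords.
  weight 4: 1 codewords.
  weight 5: 2 codewords.
Minimum distance d = smallest w > 0 with A_w > 0 = 2.
Sanity: Σ A_w = 8 = 2^3 = 8 ✓.


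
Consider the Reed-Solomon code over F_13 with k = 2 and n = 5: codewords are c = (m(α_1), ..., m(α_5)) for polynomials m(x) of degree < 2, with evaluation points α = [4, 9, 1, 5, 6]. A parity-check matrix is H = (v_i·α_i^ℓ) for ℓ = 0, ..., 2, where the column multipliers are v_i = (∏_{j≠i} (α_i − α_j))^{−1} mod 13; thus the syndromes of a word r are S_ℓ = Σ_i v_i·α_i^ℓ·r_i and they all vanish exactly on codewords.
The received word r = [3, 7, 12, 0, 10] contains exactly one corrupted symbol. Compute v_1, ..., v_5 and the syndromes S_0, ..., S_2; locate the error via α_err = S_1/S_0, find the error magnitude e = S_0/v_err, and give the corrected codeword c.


S = (7, 11, 8), error at position 2, error magnitude e = 6, c = [3, 1, 12, 0, 10].

Step 1: column multipliers v_i = (∏_{j≠i}(α_i − α_j))^{−1} mod 13.
  i = 1 (α = 4): (4−9)(4−1)(4−5)(4−6) = (−5)·3·(−1)·(−2) = −30 ≡ 9, so v_1 = 9^{−1} = 3 (mod 13).
  i = 2 (α = 9): (9−4)(9−1)(9−5)(9−6) = 5·8·4·3 = 480 ≡ 12, so v_2 = 12^{−1} = 12 (mod 13).
  i = 3 (α = 1): (1−4)(1−9)(1−5)(1−6) = (−3)·(−8)·(−4)·(−5) = 480 ≡ 12, so v_3 = 12^{−1} = 12 (mod 13).
  i = 4 (α = 5): (5−4)(5−9)(5−1)(5−6) = 1·(−4)·4·(−1) = 16 ≡ 3, so v_4 = 3^{−1} = 9 (mod 13).
  i = 5 (α = 6): (6−4)(6−9)(6−1)(6−5) = 2·(−3)·5·1 = −30 ≡ 9, so v_5 = 9^{−1} = 3 (mod 13).
  v = [3, 12, 12, 9, 3].
Step 2: syndromes of r = [3, 7, 12, 0, 10] (all sums mod 13).
  S_0 = Σ v_i r_i = 3·3 + 12·7 + 12·12 + 9·0 + 3·10 = 267 ≡ 7.
  S_1 = Σ v_i α_i r_i = 3·4·3 + 12·9·7 + 12·1·12 + 9·5·0 + 3·6·10 = 1116 ≡ 11.
  α_i^2 mod 13 = [3, 3, 1, 12, 10].
  S_2 = Σ v_i α_i^2 r_i = 3·3·3 + 12·3·7 + 12·1·12 + 9·12·0 + 3·10·10 = 723 ≡ 8.
  S = (7, 11, 8) ≠ 0, so r is not a codeword (an error is present).
Step 3: locate the error. For a single error e at position i, S_ℓ = v_i·e·α_i^ℓ, so α_err = S_1/S_0.
  S_0^{−1} = 7^{−1} = 2 (mod 13), so α_err = 11·2 = 22 ≡ 9 = α_2. Error position i = 2.
  Consistency check: S_2/S_1 = 8·6 = 48 ≡ 9 = α_err ✓ (single-error assumption holds).
Step 4: error magnitude e = S_0/v_2 = S_0·∏_{j≠2}(α_2 − α_j) = 7·12 = 84 ≡ 6 (mod 13).
Step 5: correct position 2: c_2 = r_2 − e = 7 − 6 ≡ 1 (mod 13). Hence c = [3, 1, 12, 0, 10].
  Check: interpolating c through the α_i gives m(x) = 2 + 10·x (degree < 2) with m(α_i) = c_i for every i, so c is indeed a codeword.


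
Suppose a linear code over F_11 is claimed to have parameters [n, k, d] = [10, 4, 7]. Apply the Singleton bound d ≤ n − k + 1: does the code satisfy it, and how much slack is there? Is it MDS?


Singleton RHS = n − k + 1 = 7, slack = 0, bound satisfied, MDS.

Singleton bound: d ≤ n − k + 1.
Here n = 10, k = 4, so n − k + 1 = 7.
Given d = 7, check d ≤ 7: YES.
Slack = (n − k + 1) − d = 0.
The code is MDS (slack = 0).
Description: the claimed parameters are [10, 4, 7]_11; such a code would be MDS (meets Singleton bound).


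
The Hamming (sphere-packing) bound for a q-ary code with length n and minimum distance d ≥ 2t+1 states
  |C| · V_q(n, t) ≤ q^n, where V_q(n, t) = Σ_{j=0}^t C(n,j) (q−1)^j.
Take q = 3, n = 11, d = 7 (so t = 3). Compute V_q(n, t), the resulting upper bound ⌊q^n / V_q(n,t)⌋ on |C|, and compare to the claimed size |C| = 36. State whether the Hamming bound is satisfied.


V_q(n, t) = 1563, q^n = 177147, Hamming bound = 113, |C| = 36 ≤ bound (satisfied).

Step 1: Compute V_q(n, t) = Σ_{j=0}^3 C(n, j) (q−1)^j.
  j = 0: C(11,0)·(2)^0 = 1·1 = 1.
  j = 1: C(11,1)·(2)^1 = 11·2 = 22.
  j = 2: C(11,2)·(2)^2 = 55·4 = 220.
  j = 3: C(11,3)·(2)^3 = 165·8 = 1320.
  V_q(n, t) = 1 + 22 + 220 + 1320 = 1563.
Step 2: q^n = 3^11 = 177147.
Step 3: Hamming bound ⌊q^n / V_q(n,t)⌋ = ⌊177147/1563⌋ = 113.
Step 4: Compare |C| = 36 to 113: satisfied.
The claimed |C| lies below the Hamming bound.


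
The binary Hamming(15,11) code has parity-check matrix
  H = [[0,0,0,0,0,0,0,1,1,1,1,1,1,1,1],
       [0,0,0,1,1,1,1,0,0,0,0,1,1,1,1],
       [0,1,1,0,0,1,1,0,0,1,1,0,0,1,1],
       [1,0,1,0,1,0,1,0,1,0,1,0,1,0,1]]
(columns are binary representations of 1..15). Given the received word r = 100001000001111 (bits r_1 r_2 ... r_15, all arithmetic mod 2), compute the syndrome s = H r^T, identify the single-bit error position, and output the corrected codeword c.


s = (0, 1, 1, 1)^T, error position = 7, corrected codeword c = 100001100001111

Compute s = H r^T mod 2 one row at a time:
  s_1 = 0 + 0 + 0 + 0 + 1 + 1 + 1 + 1 = 4 ≡ 0 (mod 2).
  s_2 = 0 + 0 + 1 + 0 + 1 + 1 + 1 + 1 = 5 ≡ 1 (mod 2).
  s_3 = 0 + 0 + 1 + 0 + 0 + 0 + 1 + 1 = 3 ≡ 1 (mod 2).
  s_4 = 1 + 0 + 0 + 0 + 0 + 0 + 1 + 1 = 3 ≡ 1 (mod 2).
s = (0, 1, 1, 1)^T — this equals column 7 of H (binary 0111), so error is at position 7.
Correct: flip bit 7 of r = 100001000001111 to get c = 100001100001111.


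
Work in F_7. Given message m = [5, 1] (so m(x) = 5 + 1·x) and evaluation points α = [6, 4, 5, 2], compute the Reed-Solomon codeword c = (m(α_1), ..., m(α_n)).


c = [4, 2, 3, 0]

Message polynomial: m(x) = 5 + 1·x (mod 7).
For each evaluation point α_i, compute m(α_i) mod 7:
  α_1 = 6: Horner steps 1 → 4, so m(6) = 4.
  α_2 = 4: Horner steps 1 → 2, so m(4) = 2.
  α_3 = 5: Horner steps 1 → 3, so m(5) = 3.
  α_4 = 2: Horner steps 1 → 0, so m(2) = 0.
Codeword c = [4, 2, 3, 0] ∈ F_7^4.


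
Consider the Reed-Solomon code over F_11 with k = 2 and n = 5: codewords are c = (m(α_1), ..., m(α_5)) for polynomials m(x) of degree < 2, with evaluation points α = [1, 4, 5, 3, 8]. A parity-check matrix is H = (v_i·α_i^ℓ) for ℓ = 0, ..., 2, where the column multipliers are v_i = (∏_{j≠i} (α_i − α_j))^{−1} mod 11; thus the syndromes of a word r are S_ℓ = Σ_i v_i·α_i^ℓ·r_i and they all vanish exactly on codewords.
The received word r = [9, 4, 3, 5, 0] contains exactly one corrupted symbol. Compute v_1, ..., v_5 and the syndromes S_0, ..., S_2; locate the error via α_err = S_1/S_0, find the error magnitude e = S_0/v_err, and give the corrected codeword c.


S = (8, 8, 8), error at position 1, error magnitude e = 2, c = [7, 4, 3, 5, 0].

Step 1: column multipliers v_i = (∏_{j≠i}(α_i − α_j))^{−1} mod 11.
  i = 1 (α = 1): (1−4)(1−5)(1−3)(1−8) = (−3)·(−4)·(−2)·(−7) = 168 ≡ 3, so v_1 = 3^{−1} = 4 (mod 11).
  i = 2 (α = 4): (4−1)(4−5)(4−3)(4−8) = 3·(−1)·1·(−4) = 12 ≡ 1, so v_2 = 1^{−1} = 1 (mod 11).
  i = 3 (α = 5): (5−1)(5−4)(5−3)(5−8) = 4·1·2·(−3) = −24 ≡ 9, so v_3 = 9^{−1} = 5 (mod 11).
  i = 4 (α = 3): (3−1)(3−4)(3−5)(3−8) = 2·(−1)·(−2)·(−5) = −20 ≡ 2, so v_4 = 2^{−1} = 6 (mod 11).
  i = 5 (α = 8): (8−1)(8−4)(8−5)(8−3) = 7·4·3·5 = 420 ≡ 2, so v_5 = 2^{−1} = 6 (mod 11).
  v = [4, 1, 5, 6, 6].
Step 2: syndromes of r = [9, 4, 3, 5, 0] (all sums mod 11).
  S_0 = Σ v_i r_i = 4·9 + 1·4 + 5·3 + 6·5 + 6·0 = 85 ≡ 8.
  S_1 = Σ v_i α_i r_i = 4·1·9 + 1·4·4 + 5·5·3 + 6·3·5 + 6·8·0 = 217 ≡ 8.
  α_i^2 mod 11 = [1, 5, 3, 9, 9].
  S_2 = Σ v_i α_i^2 r_i = 4·1·9 + 1·5·4 + 5·3·3 + 6·9·5 + 6·9·0 = 371 ≡ 8.
  S = (8, 8, 8) ≠ 0, so r is not a codeword (an error is present).
Step 3: locate the error. For a single error e at position i, S_ℓ = v_i·e·α_i^ℓ, so α_err = S_1/S_0.
  S_0^{−1} = 8^{−1} = 7 (mod 11), so α_err = 8·7 = 56 ≡ 1 = α_1. Error position i = 1.
  Consistency check: S_2/S_1 = 8·7 = 56 ≡ 1 = α_err ✓ (single-error assumption holds).
Step 4: error magnitude e = S_0/v_1 = S_0·∏_{j≠1}(α_1 − α_j) = 8·3 = 24 ≡ 2 (mod 11).
Step 5: correct position 1: c_1 = r_1 − e = 9 − 2 ≡ 7 (mod 11). Hence c = [7, 4, 3, 5, 0].
  Check: interpolating c through the α_i gives m(x) = 8 + 10·x (degree < 2) with m(α_i) = c_i for every i, so c is indeed a codeword.


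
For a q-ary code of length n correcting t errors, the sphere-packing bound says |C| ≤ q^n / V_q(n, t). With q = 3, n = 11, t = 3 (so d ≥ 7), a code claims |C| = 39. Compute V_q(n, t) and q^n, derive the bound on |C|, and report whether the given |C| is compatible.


V_q(n, t) = 1563, q^n = 177147, Hamming bound = 113, |C| = 39 ≤ bound (satisfied).

Step 1: Compute V_q(n, t) = Σ_{j=0}^3 C(n, j) (q−1)^j.
  j = 0: C(11,0)·(2)^0 = 1·1 = 1.
  j = 1: C(11,1)·(2)^1 = 11·2 = 22.
  j = 2: C(11,2)·(2)^2 = 55·4 = 220.
  j = 3: C(11,3)·(2)^3 = 165·8 = 1320.
  V_q(n, t) = 1 + 22 + 220 + 1320 = 1563.
Step 2: q^n = 3^11 = 177147.
Step 3: Hamming bound ⌊q^n / V_q(n,t)⌋ = ⌊177147/1563⌋ = 113.
Step 4: Compare |C| = 39 to 113: satisfied.
The claimed |C| lies below the Hamming bound.


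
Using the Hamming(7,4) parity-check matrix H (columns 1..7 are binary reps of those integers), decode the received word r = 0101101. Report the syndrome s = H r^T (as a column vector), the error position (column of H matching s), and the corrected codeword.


s = (1, 0, 0)^T, error position = 4, corrected codeword c = 0100101

Compute s = H r^T mod 2 one row at a time:
  s_1 = 1 + 1 + 0 + 1 = 3 ≡ 1 (mod 2).
  s_2 = 1 + 0 + 0 + 1 = 2 ≡ 0 (mod 2).
  s_3 = 0 + 0 + 1 + 1 = 2 ≡ 0 (mod 2).
s = (1, 0, 0)^T — this equals column 4 of H (binary 100), so error is at position 4.
Correct: flip bit 4 of r = 0101101 to get c = 0100101.


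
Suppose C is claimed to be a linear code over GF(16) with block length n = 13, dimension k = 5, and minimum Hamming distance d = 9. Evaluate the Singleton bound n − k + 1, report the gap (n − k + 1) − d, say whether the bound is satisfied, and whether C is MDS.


Singleton RHS = n − k + 1 = 9, slack = 0, bound satisfied, MDS.

Singleton bound: d ≤ n − k + 1.
Here n = 13, k = 5, so n − k + 1 = 9.
Given d = 9, check d ≤ 9: YES.
Slack = (n − k + 1) − d = 0.
The code is MDS (slack = 0).
Description: the claimed parameters are [13, 5, 9]_16; such a code would be MDS (meets Singleton bound).


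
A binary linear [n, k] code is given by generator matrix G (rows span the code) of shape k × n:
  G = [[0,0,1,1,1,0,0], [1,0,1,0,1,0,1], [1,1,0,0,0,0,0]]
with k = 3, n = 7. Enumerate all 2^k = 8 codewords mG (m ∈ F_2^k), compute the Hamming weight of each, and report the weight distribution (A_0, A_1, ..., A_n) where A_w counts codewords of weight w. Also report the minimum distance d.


Weight distribution: A_0 = 1, A_2 = 1, A_3 = 3, A_4 = 2, A_5 = 1. Minimum distance d = 2.

Enumerate all 2^3 = 8 messages m ∈ F_2^3.
For each, compute codeword c = mG in F_2^7, then tally its weight.
  m = 000 → c = 0000000, weight = 0.
  m = 100 → c = 0011100, weight = 3.
  m = 010 → c = 1010101, weight = 4.
  m = 110 → c = 1001001, weight = 3.
  m = 001 → c = 1100000, weight = 2.
  m = 101 → c = 1111100, weight = 5.
  m = 011 → c = 0110101, weight = 4.
  m = 111 → c = 0101001, weight = 3.
Tally weights:
  weight 0: 1 codewords.
  weight 2: 1 codewords.
  weight 3: 3 codewords.
  weight 4: 2 codewords.
  weight 5: 1 codewords.
Minimum distance d = smallest w > 0 with A_w > 0 = 2.
Sanity: Σ A_w = 8 = 2^3 = 8 ✓.


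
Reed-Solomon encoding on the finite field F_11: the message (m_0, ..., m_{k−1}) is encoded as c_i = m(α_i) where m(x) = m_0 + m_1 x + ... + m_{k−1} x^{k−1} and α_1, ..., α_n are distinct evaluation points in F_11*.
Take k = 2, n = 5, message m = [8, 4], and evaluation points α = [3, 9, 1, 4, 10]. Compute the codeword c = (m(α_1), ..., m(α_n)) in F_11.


c = [9, 0, 1, 2, 4]

Message polynomial: m(x) = 8 + 4·x (mod 11).
For each evaluation point α_i, compute m(α_i) mod 11:
  α_1 = 3: Horner steps 4 → 9, so m(3) = 9.
  α_2 = 9: Horner steps 4 → 0, so m(9) = 0.
  α_3 = 1: Horner steps 4 → 1, so m(1) = 1.
  α_4 = 4: Horner steps 4 → 2, so m(4) = 2.
  α_5 = 10: Horner steps 4 → 4, so m(10) = 4.
Codeword c = [9, 0, 1, 2, 4] ∈ F_11^5.


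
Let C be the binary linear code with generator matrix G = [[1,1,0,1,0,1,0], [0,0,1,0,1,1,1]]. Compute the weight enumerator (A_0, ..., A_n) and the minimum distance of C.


Weight distribution: A_0 = 1, A_4 = 2, A_6 = 1. Minimum distance d = 4.

Enumerate all 2^2 = 4 messages m ∈ F_2^2.
For each, compute codeword c = mG in F_2^7, then tally its weight.
  m = 00 → c = 0000000, weight = 0.
  m = 10 → c = 1101010, weight = 4.
  m = 01 → c = 0010111, weight = 4.
  m = 11 → c = 1111101, weight = 6.
Tally weights:
  weight 0: 1 codewords.
  weight 4: 2 codewords.
  weight 6: 1 codewords.
Minimum distance d = smallest w > 0 with A_w > 0 = 4.
Sanity: Σ A_w = 4 = 2^2 = 4 ✓.


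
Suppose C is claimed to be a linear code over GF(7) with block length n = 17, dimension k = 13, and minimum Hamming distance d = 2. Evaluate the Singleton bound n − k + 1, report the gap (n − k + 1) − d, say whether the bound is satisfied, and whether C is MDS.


Singleton RHS = n − k + 1 = 5, slack = 3, bound satisfied, not MDS.

Singleton bound: d ≤ n − k + 1.
Here n = 17, k = 13, so n − k + 1 = 5.
Given d = 2, check d ≤ 5: YES.
Slack = (n − k + 1) − d = 3.
The code is NOT MDS (slack = 3 > 0).
Description: the claimed parameters are [17, 13, 2]_7; such a code would be non-MDS.


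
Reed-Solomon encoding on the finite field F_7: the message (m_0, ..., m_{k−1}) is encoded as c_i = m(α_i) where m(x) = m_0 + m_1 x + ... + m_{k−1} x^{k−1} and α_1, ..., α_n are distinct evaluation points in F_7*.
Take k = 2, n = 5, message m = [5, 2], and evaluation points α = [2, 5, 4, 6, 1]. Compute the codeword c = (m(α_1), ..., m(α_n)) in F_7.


c = [2, 1, 6, 3, 0]

Message polynomial: m(x) = 5 + 2·x (mod 7).
For each evaluation point α_i, compute m(α_i) mod 7:
  α_1 = 2: Horner steps 2 → 2, so m(2) = 2.
  α_2 = 5: Horner steps 2 → 1, so m(5) = 1.
  α_3 = 4: Horner steps 2 → 6, so m(4) = 6.
  α_4 = 6: Horner steps 2 → 3, so m(6) = 3.
  α_5 = 1: Horner steps 2 → 0, so m(1) = 0.
Codeword c = [2, 1, 6, 3, 0] ∈ F_7^5.


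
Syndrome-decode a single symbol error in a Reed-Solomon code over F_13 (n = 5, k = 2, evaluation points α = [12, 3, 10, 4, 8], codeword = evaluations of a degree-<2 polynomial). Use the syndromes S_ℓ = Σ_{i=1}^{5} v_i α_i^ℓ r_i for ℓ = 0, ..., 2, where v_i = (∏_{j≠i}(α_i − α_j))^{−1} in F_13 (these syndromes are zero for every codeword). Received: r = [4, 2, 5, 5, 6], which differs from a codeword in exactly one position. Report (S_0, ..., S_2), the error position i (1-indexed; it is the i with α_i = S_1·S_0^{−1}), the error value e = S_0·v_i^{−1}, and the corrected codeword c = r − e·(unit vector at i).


S = (12, 9, 10), error at position 4, error magnitude e = 10, c = [4, 2, 5, 8, 6].

Step 1: column multipliers v_i = (∏_{j≠i}(α_i − α_j))^{−1} mod 13.
  i = 1 (α = 12): (12−3)(12−10)(12−4)(12−8) = 9·2·8·4 = 576 ≡ 4, so v_1 = 4^{−1} = 10 (mod 13).
  i = 2 (α = 3): (3−12)(3−10)(3−4)(3−8) = (−9)·(−7)·(−1)·(−5) = 315 ≡ 3, so v_2 = 3^{−1} = 9 (mod 13).
  i = 3 (α = 10): (10−12)(10−3)(10−4)(10−8) = (−2)·7·6·2 = −168 ≡ 1, so v_3 = 1^{−1} = 1 (mod 13).
  i = 4 (α = 4): (4−12)(4−3)(4−10)(4−8) = (−8)·1·(−6)·(−4) = −192 ≡ 3, so v_4 = 3^{−1} = 9 (mod 13).
  i = 5 (α = 8): (8−12)(8−3)(8−10)(8−4) = (−4)·5·(−2)·4 = 160 ≡ 4, so v_5 = 4^{−1} = 10 (mod 13).
  v = [10, 9, 1, 9, 10].
Step 2: syndromes of r = [4, 2, 5, 5, 6] (all sums mod 13).
  S_0 = Σ v_i r_i = 10·4 + 9·2 + 1·5 + 9·5 + 10·6 = 168 ≡ 12.
  S_1 = Σ v_i α_i r_i = 10·12·4 + 9·3·2 + 1·10·5 + 9·4·5 + 10·8·6 = 1244 ≡ 9.
  α_i^2 mod 13 = [1, 9, 9, 3, 12].
  S_2 = Σ v_i α_i^2 r_i = 10·1·4 + 9·9·2 + 1·9·5 + 9·3·5 + 10·12·6 = 1102 ≡ 10.
  S = (12, 9, 10) ≠ 0, so r is not a codeword (an error is present).
Step 3: locate the error. For a single error e at position i, S_ℓ = v_i·e·α_i^ℓ, so α_err = S_1/S_0.
  S_0^{−1} = 12^{−1} = 12 (mod 13), so α_err = 9·12 = 108 ≡ 4 = α_4. Error position i = 4.
  Consistency check: S_2/S_1 = 10·3 = 30 ≡ 4 = α_err ✓ (single-error assumption holds).
Step 4: error magnitude e = S_0/v_4 = S_0·∏_{j≠4}(α_4 − α_j) = 12·3 = 36 ≡ 10 (mod 13).
Step 5: correct position 4: c_4 = r_4 − e = 5 − 10 ≡ 8 (mod 13). Hence c = [4, 2, 5, 8, 6].
  Check: interpolating c through the α_i gives m(x) = 10 + 6·x (degree < 2) with m(α_i) = c_i for every i, so c is indeed a codeword.


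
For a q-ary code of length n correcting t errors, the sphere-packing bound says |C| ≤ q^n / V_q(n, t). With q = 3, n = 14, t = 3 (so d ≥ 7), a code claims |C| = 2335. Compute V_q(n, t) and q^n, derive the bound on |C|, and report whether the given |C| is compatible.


V_q(n, t) = 3305, q^n = 4782969, Hamming bound = 1447, |C| = 2335 > bound (violated).

Step 1: Compute V_q(n, t) = Σ_{j=0}^3 C(n, j) (q−1)^j.
  j = 0: C(14,0)·(2)^0 = 1·1 = 1.
  j = 1: C(14,1)·(2)^1 = 14·2 = 28.
  j = 2: C(14,2)·(2)^2 = 91·4 = 364.
  j = 3: C(14,3)·(2)^3 = 364·8 = 2912.
  V_q(n, t) = 1 + 28 + 364 + 2912 = 3305.
Step 2: q^n = 3^14 = 4782969.
Step 3: Hamming bound ⌊q^n / V_q(n,t)⌋ = ⌊4782969/3305⌋ = 1447.
Step 4: Compare |C| = 2335 to 1447: violated.
The claimed |C| lies above the Hamming bound, so no 3-ary code of length 14 with d ≥ 7 can have 2335 codewords.


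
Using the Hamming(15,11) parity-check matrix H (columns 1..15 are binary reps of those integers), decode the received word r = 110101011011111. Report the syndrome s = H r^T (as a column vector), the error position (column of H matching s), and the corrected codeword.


s = (1, 0, 1, 1)^T, error position = 11, corrected codeword c = 110101011001111

Compute s = H r^T mod 2 one row at a time:
  s_1 = 1 + 1 + 0 + 1 + 1 + 1 + 1 + 1 = 7 ≡ 1 (mod 2).
  s_2 = 1 + 0 + 1 + 0 + 1 + 1 + 1 + 1 = 6 ≡ 0 (mod 2).
  s_3 = 1 + 0 + 1 + 0 + 0 + 1 + 1 + 1 = 5 ≡ 1 (mod 2).
  s_4 = 1 + 0 + 0 + 0 + 1 + 1 + 1 + 1 = 5 ≡ 1 (mod 2).
s = (1, 0, 1, 1)^T — this equals column 11 of H (binary 1011), so error is at position 11.
Correct: flip bit 11 of r = 110101011011111 to get c = 110101011001111.


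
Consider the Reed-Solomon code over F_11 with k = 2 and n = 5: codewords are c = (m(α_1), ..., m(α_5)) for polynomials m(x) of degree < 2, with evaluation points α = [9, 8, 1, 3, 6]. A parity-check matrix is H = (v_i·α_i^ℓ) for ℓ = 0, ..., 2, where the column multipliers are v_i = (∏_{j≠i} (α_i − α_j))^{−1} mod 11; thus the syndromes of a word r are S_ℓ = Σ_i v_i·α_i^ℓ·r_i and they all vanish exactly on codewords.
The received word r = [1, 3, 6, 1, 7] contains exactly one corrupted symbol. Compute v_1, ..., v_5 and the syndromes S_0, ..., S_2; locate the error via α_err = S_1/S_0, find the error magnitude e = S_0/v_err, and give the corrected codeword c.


S = (3, 9, 5), error at position 4, error magnitude e = 10, c = [1, 3, 6, 2, 7].

Step 1: column multipliers v_i = (∏_{j≠i}(α_i − α_j))^{−1} mod 11.
  i = 1 (α = 9): (9−8)(9−1)(9−3)(9−6) = 1·8·6·3 = 144 ≡ 1, so v_1 = 1^{−1} = 1 (mod 11).
  i = 2 (α = 8): (8−9)(8−1)(8−3)(8−6) = (−1)·7·5·2 = −70 ≡ 7, so v_2 = 7^{−1} = 8 (mod 11).
  i = 3 (α = 1): (1−9)(1−8)(1−3)(1−6) = (−8)·(−7)·(−2)·(−5) = 560 ≡ 10, so v_3 = 10^{−1} = 10 (mod 11).
  i = 4 (α = 3): (3−9)(3−8)(3−1)(3−6) = (−6)·(−5)·2·(−3) = −180 ≡ 7, so v_4 = 7^{−1} = 8 (mod 11).
  i = 5 (α = 6): (6−9)(6−8)(6−1)(6−3) = (−3)·(−2)·5·3 = 90 ≡ 2, so v_5 = 2^{−1} = 6 (mod 11).
  v = [1, 8, 10, 8, 6].
Step 2: syndromes of r = [1, 3, 6, 1, 7] (all sums mod 11).
  S_0 = Σ v_i r_i = 1·1 + 8·3 + 10·6 + 8·1 + 6·7 = 135 ≡ 3.
  S_1 = Σ v_i α_i r_i = 1·9·1 + 8·8·3 + 10·1·6 + 8·3·1 + 6·6·7 = 537 ≡ 9.
  α_i^2 mod 11 = [4, 9, 1, 9, 3].
  S_2 = Σ v_i α_i^2 r_i = 1·4·1 + 8·9·3 + 10·1·6 + 8·9·1 + 6·3·7 = 478 ≡ 5.
  S = (3, 9, 5) ≠ 0, so r is not a codeword (an error is present).
Step 3: locate the error. For a single error e at position i, S_ℓ = v_i·e·α_i^ℓ, so α_err = S_1/S_0.
  S_0^{−1} = 3^{−1} = 4 (mod 11), so α_err = 9·4 = 36 ≡ 3 = α_4. Error position i = 4.
  Consistency check: S_2/S_1 = 5·5 = 25 ≡ 3 = α_err ✓ (single-error assumption holds).
Step 4: error magnitude e = S_0/v_4 = S_0·∏_{j≠4}(α_4 − α_j) = 3·7 = 21 ≡ 10 (mod 11).
Step 5: correct position 4: c_4 = r_4 − e = 1 − 10 ≡ 2 (mod 11). Hence c = [1, 3, 6, 2, 7].
  Check: interpolating c through the α_i gives m(x) = 8 + 9·x (degree < 2) with m(α_i) = c_i for every i, so c is indeed a codeword.


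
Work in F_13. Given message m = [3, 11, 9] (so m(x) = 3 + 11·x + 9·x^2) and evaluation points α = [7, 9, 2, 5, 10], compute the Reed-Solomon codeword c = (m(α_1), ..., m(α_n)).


c = [1, 12, 9, 10, 12]

Message polynomial: m(x) = 3 + 11·x + 9·x^2 (mod 13).
For each evaluation point α_i, compute m(α_i) mod 13:
  α_1 = 7: Horner steps 9 → 9 → 1, so m(7) = 1.
  α_2 = 9: Horner steps 9 → 1 → 12, so m(9) = 12.
  α_3 = 2: Horner steps 9 → 3 → 9, so m(2) = 9.
  α_4 = 5: Horner steps 9 → 4 → 10, so m(5) = 10.
  α_5 = 10: Horner steps 9 → 10 → 12, so m(10) = 12.
Codeword c = [1, 12, 9, 10, 12] ∈ F_13^5.


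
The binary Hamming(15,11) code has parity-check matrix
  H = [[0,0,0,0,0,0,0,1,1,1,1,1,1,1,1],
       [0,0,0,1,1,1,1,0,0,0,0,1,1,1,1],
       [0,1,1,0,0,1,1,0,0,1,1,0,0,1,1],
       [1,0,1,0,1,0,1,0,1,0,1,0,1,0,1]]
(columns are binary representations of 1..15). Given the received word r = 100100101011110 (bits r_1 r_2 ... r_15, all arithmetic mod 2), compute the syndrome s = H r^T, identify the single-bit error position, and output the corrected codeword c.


s = (1, 1, 1, 1)^T, error position = 15, corrected codeword c = 100100101011111

Compute s = H r^T mod 2 one row at a time:
  s_1 = 0 + 1 + 0 + 1 + 1 + 1 + 1 + 0 = 5 ≡ 1 (mod 2).
  s_2 = 1 + 0 + 0 + 1 + 1 + 1 + 1 + 0 = 5 ≡ 1 (mod 2).
  s_3 = 0 + 0 + 0 + 1 + 0 + 1 + 1 + 0 = 3 ≡ 1 (mod 2).
  s_4 = 1 + 0 + 0 + 1 + 1 + 1 + 1 + 0 = 5 ≡ 1 (mod 2).
s = (1, 1, 1, 1)^T — this equals column 15 of H (binary 1111), so error is at position 15.
Correct: flip bit 15 of r = 100100101011110 to get c = 100100101011111.


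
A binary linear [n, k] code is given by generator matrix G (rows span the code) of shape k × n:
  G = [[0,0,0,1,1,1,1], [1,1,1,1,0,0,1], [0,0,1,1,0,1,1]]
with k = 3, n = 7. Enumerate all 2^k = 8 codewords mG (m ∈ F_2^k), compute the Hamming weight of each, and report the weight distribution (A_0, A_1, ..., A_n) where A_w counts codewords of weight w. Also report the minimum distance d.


Weight distribution: A_0 = 1, A_2 = 1, A_3 = 1, A_4 = 2, A_5 = 3. Minimum distance d = 2.

Enumerate all 2^3 = 8 messages m ∈ F_2^3.
For each, compute codeword c = mG in F_2^7, then tally its weight.
  m = 000 → c = 0000000, weight = 0.
  m = 100 → c = 0001111, weight = 4.
  m = 010 → c = 1111001, weight = 5.
  m = 110 → c = 1110110, weight = 5.
  m = 001 → c = 0011011, weight = 4.
  m = 101 → c = 0010100, weight = 2.
  m = 011 → c = 1100010, weight = 3.
  m = 111 → c = 1101101, weight = 5.
Tally weights:
  weight 0: 1 codewords.
  weight 2: 1 codewords.
  weight 3: 1 codewords.
  weight 4: 2 codewords.
  weight 5: 3 codewords.
Minimum distance d = smallest w > 0 with A_w > 0 = 2.
Sanity: Σ A_w = 8 = 2^3 = 8 ✓.


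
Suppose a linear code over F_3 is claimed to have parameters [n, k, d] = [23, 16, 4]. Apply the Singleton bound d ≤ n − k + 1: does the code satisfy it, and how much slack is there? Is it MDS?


Singleton RHS = n − k + 1 = 8, slack = 4, bound satisfied, not MDS.

Singleton bound: d ≤ n − k + 1.
Here n = 23, k = 16, so n − k + 1 = 8.
Given d = 4, check d ≤ 8: YES.
Slack = (n − k + 1) − d = 4.
The code is NOT MDS (slack = 4 > 0).
Description: the claimed parameters are [23, 16, 4]_3; such a code would be non-MDS.


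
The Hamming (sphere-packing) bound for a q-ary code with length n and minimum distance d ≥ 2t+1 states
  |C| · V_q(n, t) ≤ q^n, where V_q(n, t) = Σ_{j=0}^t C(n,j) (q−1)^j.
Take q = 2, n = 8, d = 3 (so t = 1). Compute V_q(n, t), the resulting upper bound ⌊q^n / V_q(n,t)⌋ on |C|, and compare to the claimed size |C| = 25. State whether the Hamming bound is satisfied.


V_q(n, t) = 9, q^n = 256, Hamming bound = 28, |C| = 25 ≤ bound (satisfied).

Step 1: Compute V_q(n, t) = Σ_{j=0}^1 C(n, j) (q−1)^j.
  j = 0: C(8,0)·(1)^0 = 1·1 = 1.
  j = 1: C(8,1)·(1)^1 = 8·1 = 8.
  V_q(n, t) = 1 + 8 = 9.
Step 2: q^n = 2^8 = 256.
Step 3: Hamming bound ⌊q^n / V_q(n,t)⌋ = ⌊256/9⌋ = 28.
Step 4: Compare |C| = 25 to 28: satisfied.
The claimed |C| lies below the Hamming bound.


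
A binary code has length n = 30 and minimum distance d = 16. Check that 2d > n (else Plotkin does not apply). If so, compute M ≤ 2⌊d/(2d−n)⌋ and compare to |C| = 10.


Plotkin bound M ≤ 16; given |C| = 10 ≤ bound (satisfied).

Check applicability: 2d = 32, n = 30.
2d − n = 2 > 0, so Plotkin applies.
Compute d/(2d−n) = 16/2 ≈ 8.0000.
⌊d/(2d−n)⌋ = 8.
Plotkin bound: M ≤ 2·8 = 16.
Given |C| = 10, check: satisfied.
This |C| is below the Plotkin bound.


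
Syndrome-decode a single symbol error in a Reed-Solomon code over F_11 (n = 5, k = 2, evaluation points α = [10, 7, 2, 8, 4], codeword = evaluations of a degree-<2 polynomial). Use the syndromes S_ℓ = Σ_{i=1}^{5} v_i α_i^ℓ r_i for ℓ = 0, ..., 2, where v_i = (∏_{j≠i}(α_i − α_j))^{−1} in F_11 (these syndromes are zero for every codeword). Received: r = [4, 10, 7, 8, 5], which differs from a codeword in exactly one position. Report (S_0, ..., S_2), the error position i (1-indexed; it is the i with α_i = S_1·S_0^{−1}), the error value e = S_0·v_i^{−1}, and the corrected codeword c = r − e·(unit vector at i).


S = (6, 1, 2), error at position 3, error magnitude e = 9, c = [4, 10, 9, 8, 5].

Step 1: column multipliers v_i = (∏_{j≠i}(α_i − α_j))^{−1} mod 11.
  i = 1 (α = 10): (10−7)(10−2)(10−8)(10−4) = 3·8·2·6 = 288 ≡ 2, so v_1 = 2^{−1} = 6 (mod 11).
  i = 2 (α = 7): (7−10)(7−2)(7−8)(7−4) = (−3)·5·(−1)·3 = 45 ≡ 1, so v_2 = 1^{−1} = 1 (mod 11).
  i = 3 (α = 2): (2−10)(2−7)(2−8)(2−4) = (−8)·(−5)·(−6)·(−2) = 480 ≡ 7, so v_3 = 7^{−1} = 8 (mod 11).
  i = 4 (α = 8): (8−10)(8−7)(8−2)(8−4) = (−2)·1·6·4 = −48 ≡ 7, so v_4 = 7^{−1} = 8 (mod 11).
  i = 5 (α = 4): (4−10)(4−7)(4−2)(4−8) = (−6)·(−3)·2·(−4) = −144 ≡ 10, so v_5 = 10^{−1} = 10 (mod 11).
  v = [6, 1, 8, 8, 10].
Step 2: syndromes of r = [4, 10, 7, 8, 5] (all sums mod 11).
  S_0 = Σ v_i r_i = 6·4 + 1·10 + 8·7 + 8·8 + 10·5 = 204 ≡ 6.
  S_1 = Σ v_i α_i r_i = 6·10·4 + 1·7·10 + 8·2·7 + 8·8·8 + 10·4·5 = 1134 ≡ 1.
  α_i^2 mod 11 = [1, 5, 4, 9, 5].
  S_2 = Σ v_i α_i^2 r_i = 6·1·4 + 1·5·10 + 8·4·7 + 8·9·8 + 10·5·5 = 1124 ≡ 2.
  S = (6, 1, 2) ≠ 0, so r is not a codeword (an error is present).
Step 3: locate the error. For a single error e at position i, S_ℓ = v_i·e·α_i^ℓ, so α_err = S_1/S_0.
  S_0^{−1} = 6^{−1} = 2 (mod 11), so α_err = 1·2 = 2 ≡ 2 = α_3. Error position i = 3.
  Consistency check: S_2/S_1 = 2·1 = 2 ≡ 2 = α_err ✓ (single-error assumption holds).
Step 4: error magnitude e = S_0/v_3 = S_0·∏_{j≠3}(α_3 − α_j) = 6·7 = 42 ≡ 9 (mod 11).
Step 5: correct position 3: c_3 = r_3 − e = 7 − 9 ≡ 9 (mod 11). Hence c = [4, 10, 9, 8, 5].
  Check: interpolating c through the α_i gives m(x) = 2 + 9·x (degree < 2) with m(α_i) = c_i for every i, so c is indeed a codeword.


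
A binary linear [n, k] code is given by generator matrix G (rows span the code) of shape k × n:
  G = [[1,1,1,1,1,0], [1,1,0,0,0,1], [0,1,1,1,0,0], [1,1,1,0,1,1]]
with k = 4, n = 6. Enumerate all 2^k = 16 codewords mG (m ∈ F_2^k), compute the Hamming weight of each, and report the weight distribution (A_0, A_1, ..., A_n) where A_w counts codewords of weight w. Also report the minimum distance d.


Weight distribution: A_0 = 1, A_2 = 4, A_3 = 6, A_4 = 3, A_5 = 2. Minimum distance d = 2.

Enumerate all 2^4 = 16 messages m ∈ F_2^4.
For each, compute codeword c = mG in F_2^6, then tally its weight.
  m = 0000 → c = 000000, weight = 0.
  m = 1000 → c = 111110, weight = 5.
  m = 0100 → c = 110001, weight = 3.
  m = 1100 → c = 001111, weight = 4.
  m = 0010 → c = 011100, weight = 3.
  m = 1010 → c = 100010, weight = 2.
  m = 0110 → c = 101101, weight = 4.
  m = 1110 → c = 010011, weight = 3.
  m = 0001 → c = 111011, weight = 5.
  m = 1001 → c = 000101, weight = 2.
  m = 0101 → c = 001010, weight = 2.
  m = 1101 → c = 110100, weight = 3.
  m = 0011 → c = 100111, weight = 4.
  m = 1011 → c = 011001, weight = 3.
  m = 0111 → c = 010110, weight = 3.
  m = 1111 → c = 101000, weight = 2.
Tally weights:
  weight 0: 1 codewords.
  weight 2: 4 codewords.
  weight 3: 6 codewords.
  weight 4: 3 codewords.
  weight 5: 2 codewords.
Minimum distance d = smallest w > 0 with A_w > 0 = 2.
Sanity: Σ A_w = 16 = 2^4 = 16 ✓.


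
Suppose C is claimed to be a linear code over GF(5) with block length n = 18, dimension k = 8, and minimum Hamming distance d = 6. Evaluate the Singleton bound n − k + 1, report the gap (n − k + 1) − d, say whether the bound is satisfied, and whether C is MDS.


Singleton RHS = n − k + 1 = 11, slack = 5, bound satisfied, not MDS.

Singleton bound: d ≤ n − k + 1.
Here n = 18, k = 8, so n − k + 1 = 11.
Given d = 6, check d ≤ 11: YES.
Slack = (n − k + 1) − d = 5.
The code is NOT MDS (slack = 5 > 0).
Description: the claimed parameters are [18, 8, 6]_5; such a code would be non-MDS.


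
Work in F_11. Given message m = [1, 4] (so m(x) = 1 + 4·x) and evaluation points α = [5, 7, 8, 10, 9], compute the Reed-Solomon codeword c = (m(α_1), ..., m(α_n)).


c = [10, 7, 0, 8, 4]

Message polynomial: m(x) = 1 + 4·x (mod 11).
For each evaluation point α_i, compute m(α_i) mod 11:
  α_1 = 5: Horner steps 4 → 10, so m(5) = 10.
  α_2 = 7: Horner steps 4 → 7, so m(7) = 7.
  α_3 = 8: Horner steps 4 → 0, so m(8) = 0.
  α_4 = 10: Horner steps 4 → 8, so m(10) = 8.
  α_5 = 9: Horner steps 4 → 4, so m(9) = 4.
Codeword c = [10, 7, 0, 8, 4] ∈ F_11^5.


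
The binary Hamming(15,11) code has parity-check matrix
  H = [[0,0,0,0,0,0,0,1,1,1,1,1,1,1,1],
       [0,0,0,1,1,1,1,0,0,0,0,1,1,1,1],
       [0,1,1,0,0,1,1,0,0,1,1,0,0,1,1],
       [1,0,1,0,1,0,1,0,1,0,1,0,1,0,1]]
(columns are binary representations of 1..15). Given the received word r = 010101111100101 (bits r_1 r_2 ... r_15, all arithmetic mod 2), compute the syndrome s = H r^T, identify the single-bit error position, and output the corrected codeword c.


s = (1, 1, 1, 0)^T, error position = 14, corrected codeword c = 010101111100111

Compute s = H r^T mod 2 one row at a time:
  s_1 = 1 + 1 + 1 + 0 + 0 + 1 + 0 + 1 = 5 ≡ 1 (mod 2).
  s_2 = 1 + 0 + 1 + 1 + 0 + 1 + 0 + 1 = 5 ≡ 1 (mod 2).
  s_3 = 1 + 0 + 1 + 1 + 1 + 0 + 0 + 1 = 5 ≡ 1 (mod 2).
  s_4 = 0 + 0 + 0 + 1 + 1 + 0 + 1 + 1 = 4 ≡ 0 (mod 2).
s = (1, 1, 1, 0)^T — this equals column 14 of H (binary 1110), so error is at position 14.
Correct: flip bit 14 of r = 010101111100101 to get c = 010101111100111.


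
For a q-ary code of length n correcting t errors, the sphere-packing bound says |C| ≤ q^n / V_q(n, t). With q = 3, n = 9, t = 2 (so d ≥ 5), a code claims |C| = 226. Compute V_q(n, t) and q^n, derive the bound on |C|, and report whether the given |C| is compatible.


V_q(n, t) = 163, q^n = 19683, Hamming bound = 120, |C| = 226 > bound (violated).

Step 1: Compute V_q(n, t) = Σ_{j=0}^2 C(n, j) (q−1)^j.
  j = 0: C(9,0)·(2)^0 = 1·1 = 1.
  j = 1: C(9,1)·(2)^1 = 9·2 = 18.
  j = 2: C(9,2)·(2)^2 = 36·4 = 144.
  V_q(n, t) = 1 + 18 + 144 = 163.
Step 2: q^n = 3^9 = 19683.
Step 3: Hamming bound ⌊q^n / V_q(n,t)⌋ = ⌊19683/163⌋ = 120.
Step 4: Compare |C| = 226 to 120: violated.
The claimed |C| lies above the Hamming bound, so no 3-ary code of length 9 with d ≥ 5 can have 226 codewords.


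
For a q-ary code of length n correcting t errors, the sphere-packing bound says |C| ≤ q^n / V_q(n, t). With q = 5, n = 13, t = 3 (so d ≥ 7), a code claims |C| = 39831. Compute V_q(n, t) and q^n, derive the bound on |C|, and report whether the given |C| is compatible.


V_q(n, t) = 19605, q^n = 1220703125, Hamming bound = 62264, |C| = 39831 ≤ bound (satisfied).

Step 1: Compute V_q(n, t) = Σ_{j=0}^3 C(n, j) (q−1)^j.
  j = 0: C(13,0)·(4)^0 = 1·1 = 1.
  j = 1: C(13,1)·(4)^1 = 13·4 = 52.
  j = 2: C(13,2)·(4)^2 = 78·16 = 1248.
  j = 3: C(13,3)·(4)^3 = 286·64 = 18304.
  V_q(n, t) = 1 + 52 + 1248 + 18304 = 19605.
Step 2: q^n = 5^13 = 1220703125.
Step 3: Hamming bound ⌊q^n / V_q(n,t)⌋ = ⌊1220703125/19605⌋ = 62264.
Step 4: Compare |C| = 39831 to 62264: satisfied.
The claimed |C| lies below the Hamming bound.


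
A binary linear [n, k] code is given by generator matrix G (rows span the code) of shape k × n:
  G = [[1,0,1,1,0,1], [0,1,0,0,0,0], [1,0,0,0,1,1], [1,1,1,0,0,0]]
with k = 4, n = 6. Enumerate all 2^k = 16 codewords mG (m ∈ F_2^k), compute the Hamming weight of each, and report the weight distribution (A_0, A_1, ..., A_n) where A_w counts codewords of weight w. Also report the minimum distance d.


Weight distribution: A_0 = 1, A_1 = 1, A_2 = 2, A_3 = 6, A_4 = 5, A_5 = 1. Minimum distance d = 1.

Enumerate all 2^4 = 16 messages m ∈ F_2^4.
For each, compute codeword c = mG in F_2^6, then tally its weight.
  m = 0000 → c = 000000, weight = 0.
  m = 1000 → c = 101101, weight = 4.
  m = 0100 → c = 010000, weight = 1.
  m = 1100 → c = 111101, weight = 5.
  m = 0010 → c = 100011, weight = 3.
  m = 1010 → c = 001110, weight = 3.
  m = 0110 → c = 110011, weight = 4.
  m = 1110 → c = 011110, weight = 4.
  m = 0001 → c = 111000, weight = 3.
  m = 1001 → c = 010101, weight = 3.
  m = 0101 → c = 101000, weight = 2.
  m = 1101 → c = 000101, weight = 2.
  m = 0011 → c = 011011, weight = 4.
  m = 1011 → c = 110110, weight = 4.
  m = 0111 → c = 001011, weight = 3.
  m = 1111 → c = 100110, weight = 3.
Tally weights:
  weight 0: 1 codewords.
  weight 1: 1 codewords.
  weight 2: 2 codewords.
  weight 3: 6 codewords.
  weight 4: 5 codewords.
  weight 5: 1 codewords.
Minimum distance d = smallest w > 0 with A_w > 0 = 1.
Sanity: Σ A_w = 16 = 2^4 = 16 ✓.


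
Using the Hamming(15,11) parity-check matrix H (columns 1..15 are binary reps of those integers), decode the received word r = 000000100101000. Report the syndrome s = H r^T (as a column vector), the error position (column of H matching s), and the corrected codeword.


s = (0, 0, 0, 1)^T, error position = 1, corrected codeword c = 100000100101000

Compute s = H r^T mod 2 one row at a time:
  s_1 = 0 + 0 + 1 + 0 + 1 + 0 + 0 + 0 = 2 ≡ 0 (mod 2).
  s_2 = 0 + 0 + 0 + 1 + 1 + 0 + 0 + 0 = 2 ≡ 0 (mod 2).
  s_3 = 0 + 0 + 0 + 1 + 1 + 0 + 0 + 0 = 2 ≡ 0 (mod 2).
  s_4 = 0 + 0 + 0 + 1 + 0 + 0 + 0 + 0 = 1 ≡ 1 (mod 2).
s = (0, 0, 0, 1)^T — this equals column 1 of H (binary 0001), so error is at position 1.
Correct: flip bit 1 of r = 000000100101000 to get c = 100000100101000.


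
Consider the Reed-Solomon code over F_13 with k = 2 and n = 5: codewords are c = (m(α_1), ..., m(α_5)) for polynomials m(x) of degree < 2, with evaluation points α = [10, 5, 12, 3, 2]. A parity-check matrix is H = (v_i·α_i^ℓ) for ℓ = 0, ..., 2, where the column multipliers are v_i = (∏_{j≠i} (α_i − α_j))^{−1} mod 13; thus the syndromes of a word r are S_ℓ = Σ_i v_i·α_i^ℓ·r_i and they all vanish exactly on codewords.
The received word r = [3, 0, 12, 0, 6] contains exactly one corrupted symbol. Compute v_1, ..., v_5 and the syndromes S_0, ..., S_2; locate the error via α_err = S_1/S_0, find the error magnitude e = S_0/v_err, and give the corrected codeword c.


S = (12, 10, 4), error at position 4, error magnitude e = 9, c = [3, 0, 12, 4, 6].

Step 1: column multipliers v_i = (∏_{j≠i}(α_i − α_j))^{−1} mod 13.
  i = 1 (α = 10): (10−5)(10−12)(10−3)(10−2) = 5·(−2)·7·8 = −560 ≡ 12, so v_1 = 12^{−1} = 12 (mod 13).
  i = 2 (α = 5): (5−10)(5−12)(5−3)(5−2) = (−5)·(−7)·2·3 = 210 ≡ 2, so v_2 = 2^{−1} = 7 (mod 13).
  i = 3 (α = 12): (12−10)(12−5)(12−3)(12−2) = 2·7·9·10 = 1260 ≡ 12, so v_3 = 12^{−1} = 12 (mod 13).
  i = 4 (α = 3): (3−10)(3−5)(3−12)(3−2) = (−7)·(−2)·(−9)·1 = −126 ≡ 4, so v_4 = 4^{−1} = 10 (mod 13).
  i = 5 (α = 2): (2−10)(2−5)(2−12)(2−3) = (−8)·(−3)·(−10)·(−1) = 240 ≡ 6, so v_5 = 6^{−1} = 11 (mod 13).
  v = [12, 7, 12, 10, 11].
Step 2: syndromes of r = [3, 0, 12, 0, 6] (all sums mod 13).
  S_0 = Σ v_i r_i = 12·3 + 7·0 + 12·12 + 10·0 + 11·6 = 246 ≡ 12.
  S_1 = Σ v_i α_i r_i = 12·10·3 + 7·5·0 + 12·12·12 + 10·3·0 + 11·2·6 = 2220 ≡ 10.
  α_i^2 mod 13 = [9, 12, 1, 9, 4].
  S_2 = Σ v_i α_i^2 r_i = 12·9·3 + 7·12·0 + 12·1·12 + 10·9·0 + 11·4·6 = 732 ≡ 4.
  S = (12, 10, 4) ≠ 0, so r is not a codeword (an error is present).
Step 3: locate the error. For a single error e at position i, S_ℓ = v_i·e·α_i^ℓ, so α_err = S_1/S_0.
  S_0^{−1} = 12^{−1} = 12 (mod 13), so α_err = 10·12 = 120 ≡ 3 = α_4. Error position i = 4.
  Consistency check: S_2/S_1 = 4·4 = 16 ≡ 3 = α_err ✓ (single-error assumption holds).
Step 4: error magnitude e = S_0/v_4 = S_0·∏_{j≠4}(α_4 − α_j) = 12·4 = 48 ≡ 9 (mod 13).
Step 5: correct position 4: c_4 = r_4 − e = 0 − 9 ≡ 4 (mod 13). Hence c = [3, 0, 12, 4, 6].
  Check: interpolating c through the α_i gives m(x) = 10 + 11·x (degree < 2) with m(α_i) = c_i for every i, so c is indeed a codeword.
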